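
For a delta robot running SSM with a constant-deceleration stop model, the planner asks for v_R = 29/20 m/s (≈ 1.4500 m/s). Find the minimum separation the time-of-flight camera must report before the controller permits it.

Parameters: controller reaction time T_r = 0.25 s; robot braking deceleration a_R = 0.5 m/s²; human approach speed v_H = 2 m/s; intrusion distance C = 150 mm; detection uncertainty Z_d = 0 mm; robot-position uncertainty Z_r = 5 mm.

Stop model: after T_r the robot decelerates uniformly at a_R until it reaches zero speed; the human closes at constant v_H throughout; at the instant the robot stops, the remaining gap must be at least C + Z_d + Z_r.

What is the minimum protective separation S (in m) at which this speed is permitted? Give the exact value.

braking lasts T_s = (29/20)/(1/2) = 2.9000 s
robot covers v_R·T_r = 1.4500·0.2500 = 0.3625 m before braking
robot covers 1.4500·2.9000 − ½·0.5000·2.9000² = 2.1025 m while stopping
human closes 2.0000·3.1500 = 6.3000 m
residual clearance needed = 0.1500+0.0000+0.0050 = 0.1550 m
S_min ≈ 0.3625+2.1025+6.3000+0.1550  ⇒  S_min = 223/25 m

S_min = 223/25 m = 8.9200 m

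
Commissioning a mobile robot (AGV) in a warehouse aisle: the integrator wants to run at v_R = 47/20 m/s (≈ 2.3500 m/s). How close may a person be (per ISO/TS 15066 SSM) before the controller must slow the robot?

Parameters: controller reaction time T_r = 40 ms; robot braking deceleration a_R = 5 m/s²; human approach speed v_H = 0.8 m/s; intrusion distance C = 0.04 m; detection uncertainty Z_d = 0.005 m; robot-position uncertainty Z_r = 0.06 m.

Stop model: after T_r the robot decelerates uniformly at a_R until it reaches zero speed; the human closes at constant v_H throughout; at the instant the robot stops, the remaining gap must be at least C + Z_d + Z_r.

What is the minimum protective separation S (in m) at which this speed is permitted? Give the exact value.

S_min = 4637/4000 m = 1.1592 m

braking lasts T_s = (47/20)/5 = 0.4700 s
reaction-phase robot travel = 2.3500·0.0400 = 0.0940 m
robot covers 2.3500·0.4700 − ½·5.0000·0.4700² = 0.5523 m while stopping
person approaches 0.8000·(0.0400+0.4700) = 0.4080 m
margins: 0.0400+0.0050+0.0600 = 0.1050 m
S_min ≈ 0.0940+0.5523+0.4080+0.1050  ⇒  S_min = 4637/4000 m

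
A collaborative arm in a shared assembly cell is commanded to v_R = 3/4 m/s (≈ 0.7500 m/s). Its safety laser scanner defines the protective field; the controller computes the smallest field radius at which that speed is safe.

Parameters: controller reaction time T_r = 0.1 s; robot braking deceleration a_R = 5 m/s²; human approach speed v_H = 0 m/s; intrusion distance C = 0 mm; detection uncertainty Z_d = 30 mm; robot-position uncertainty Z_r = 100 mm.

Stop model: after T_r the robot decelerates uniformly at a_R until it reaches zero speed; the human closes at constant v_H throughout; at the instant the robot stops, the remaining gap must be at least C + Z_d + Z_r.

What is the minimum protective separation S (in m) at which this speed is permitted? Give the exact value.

stop time T_s = (3/4)/5 = 0.1500 s
robot in T_r: 0.7500·0.1000 = 0.0750 m
braking distance = 0.7500²/(2·5.0000) = 0.0563 m
human over T_r+T_s: 0.0000·(0.1000+0.1500) = 0.0000 m
C+Z_d+Z_r = 0.0000+0.0300+0.1000 = 0.1300 m
S_min ≈ 0.0750+0.0563+0.0000+0.1300  ⇒  S_min = 209/800 m

S_min = 209/800 m = 0.2612 m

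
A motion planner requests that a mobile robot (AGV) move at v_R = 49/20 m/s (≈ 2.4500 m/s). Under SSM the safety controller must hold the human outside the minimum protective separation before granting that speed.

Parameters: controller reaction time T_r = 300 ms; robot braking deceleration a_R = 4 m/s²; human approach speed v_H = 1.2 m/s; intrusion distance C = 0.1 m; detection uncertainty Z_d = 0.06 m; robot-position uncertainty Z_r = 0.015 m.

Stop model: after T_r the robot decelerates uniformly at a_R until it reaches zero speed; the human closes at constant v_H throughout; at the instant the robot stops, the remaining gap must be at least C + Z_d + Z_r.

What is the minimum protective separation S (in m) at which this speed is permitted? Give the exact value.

braking lasts T_s = (49/20)/4 = 0.6125 s
robot in T_r: 2.4500·0.3000 = 0.7350 m
robot covers 2.4500·0.6125 − ½·4.0000·0.6125² = 0.7503 m while stopping
person approaches 1.2000·(0.3000+0.6125) = 1.0950 m
margins: 0.1000+0.0600+0.0150 = 0.1750 m
S_min ≈ 0.7350+0.7503+1.0950+0.1750  ⇒  S_min = 8817/3200 m

S_min = 8817/3200 m = 2.7553 m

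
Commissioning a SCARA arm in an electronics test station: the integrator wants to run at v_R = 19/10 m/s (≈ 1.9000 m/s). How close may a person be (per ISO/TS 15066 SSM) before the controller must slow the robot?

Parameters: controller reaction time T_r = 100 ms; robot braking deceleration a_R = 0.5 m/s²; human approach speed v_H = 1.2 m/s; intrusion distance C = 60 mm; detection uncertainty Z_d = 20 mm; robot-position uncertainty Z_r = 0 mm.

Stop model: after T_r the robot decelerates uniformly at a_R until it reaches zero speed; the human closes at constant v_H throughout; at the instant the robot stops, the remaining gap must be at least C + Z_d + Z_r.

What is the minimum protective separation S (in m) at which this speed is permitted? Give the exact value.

S_min = 214/25 m = 8.5600 m

braking lasts T_s = (19/10)/(1/2) = 3.8000 s
robot covers v_R·T_r = 1.9000·0.1000 = 0.1900 m before braking
robot under decel: 1.9000²/(2·0.5000) = 3.6100 m
human over T_r+T_s: 1.2000·(0.1000+3.8000) = 4.6800 m
residual clearance needed = 0.0600+0.0200+0.0000 = 0.0800 m
S_min ≈ 0.1900+3.6100+4.6800+0.0800  ⇒  S_min = 214/25 m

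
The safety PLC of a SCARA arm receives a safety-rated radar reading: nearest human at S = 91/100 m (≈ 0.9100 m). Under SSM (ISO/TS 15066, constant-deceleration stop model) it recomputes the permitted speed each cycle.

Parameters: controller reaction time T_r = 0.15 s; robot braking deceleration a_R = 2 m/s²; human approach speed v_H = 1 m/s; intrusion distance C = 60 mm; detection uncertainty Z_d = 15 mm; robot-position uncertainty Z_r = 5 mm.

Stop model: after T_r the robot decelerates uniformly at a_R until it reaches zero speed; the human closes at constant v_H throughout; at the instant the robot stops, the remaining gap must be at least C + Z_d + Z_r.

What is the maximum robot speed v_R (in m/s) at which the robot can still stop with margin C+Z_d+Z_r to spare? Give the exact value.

v_R_max = 4/5 m/s = 0.8000 m/s

quadratic (1/4)·v² + (13/20)·v + (-17/25) = 0
  disc = (13/20)² − 4·(1/4)·(-17/25) = 441/400 ; √disc = 21/20
  v_R = (−(13/20) + 21/20) / (2·(1/4)) = 4/5 m/s
check:
T_s = v_R/a_R = (4/5)/2 = 0.4000 s
robot in T_r: 0.8000·0.1500 = 0.1200 m
robot under decel: 0.8000²/(2·2.0000) = 0.1600 m
human closes 1.0000·0.5500 = 0.5500 m
margins: 0.0600+0.0150+0.0050 = 0.0800 m
sum ≈ 0.1200+0.1600+0.5500+0.0800 ≈ 0.9100 m = S ✓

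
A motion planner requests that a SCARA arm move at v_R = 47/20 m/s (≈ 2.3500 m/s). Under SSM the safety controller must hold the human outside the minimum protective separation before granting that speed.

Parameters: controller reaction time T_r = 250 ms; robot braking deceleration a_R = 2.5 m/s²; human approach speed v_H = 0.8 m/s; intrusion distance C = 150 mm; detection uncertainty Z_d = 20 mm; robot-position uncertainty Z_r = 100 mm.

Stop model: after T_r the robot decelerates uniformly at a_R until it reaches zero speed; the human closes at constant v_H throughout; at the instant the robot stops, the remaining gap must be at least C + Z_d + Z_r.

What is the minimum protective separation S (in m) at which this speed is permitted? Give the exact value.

S_min = 1457/500 m = 2.9140 m

braking lasts T_s = (47/20)/(5/2) = 0.9400 s
robot covers v_R·T_r = 2.3500·0.2500 = 0.5875 m before braking
robot under decel: 2.3500²/(2·2.5000) = 1.1045 m
person approaches 0.8000·(0.2500+0.9400) = 0.9520 m
margins: 0.1500+0.0200+0.1000 = 0.2700 m
S_min ≈ 0.5875+1.1045+0.9520+0.2700  ⇒  S_min = 1457/500 m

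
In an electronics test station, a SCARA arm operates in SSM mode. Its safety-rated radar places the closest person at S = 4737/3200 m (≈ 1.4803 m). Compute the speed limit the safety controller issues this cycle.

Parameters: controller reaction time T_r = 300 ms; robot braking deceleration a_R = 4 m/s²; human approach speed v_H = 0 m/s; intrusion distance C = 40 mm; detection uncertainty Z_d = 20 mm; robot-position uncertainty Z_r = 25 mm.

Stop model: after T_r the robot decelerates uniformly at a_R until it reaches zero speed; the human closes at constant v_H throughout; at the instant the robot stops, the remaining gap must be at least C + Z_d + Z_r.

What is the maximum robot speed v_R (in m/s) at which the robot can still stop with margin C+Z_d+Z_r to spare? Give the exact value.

v_R_max = 47/20 m/s = 2.3500 m/s

at the boundary: (1/8)·v² + (3/10)·v + (-893/640) = 0
  disc = (3/10)² − 4·(1/8)·(-893/640) = 5041/6400 ; √disc = 71/80
  v_R = (−(3/10) + 71/80) / (2·(1/8)) = 47/20 m/s
check:
T_s = v_R/a_R = (47/20)/4 = 0.5875 s
reaction-phase robot travel = 2.3500·0.3000 = 0.7050 m
robot under decel: 2.3500²/(2·4.0000) = 0.6903 m
person approaches 0.0000·(0.3000+0.5875) = 0.0000 m
C+Z_d+Z_r = 0.0400+0.0200+0.0250 = 0.0850 m
sum ≈ 0.7050+0.6903+0.0000+0.0850 ≈ 1.4803 m = S ✓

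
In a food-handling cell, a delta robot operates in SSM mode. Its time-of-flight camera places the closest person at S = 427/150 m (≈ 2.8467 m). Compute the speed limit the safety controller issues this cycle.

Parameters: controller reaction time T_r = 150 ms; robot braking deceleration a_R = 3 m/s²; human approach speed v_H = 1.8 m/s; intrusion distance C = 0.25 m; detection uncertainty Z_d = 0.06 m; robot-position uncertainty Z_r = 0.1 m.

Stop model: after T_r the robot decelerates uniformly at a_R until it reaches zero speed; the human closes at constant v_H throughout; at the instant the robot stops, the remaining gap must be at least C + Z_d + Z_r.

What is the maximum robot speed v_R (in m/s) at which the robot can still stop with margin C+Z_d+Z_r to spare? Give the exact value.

collect terms ⇒ (1/6)·v_R² + (3/4)·v_R + (-13/6) = 0
  disc = (3/4)² − 4·(1/6)·(-13/6) = 289/144 ; √disc = 17/12
  v_R = (−(3/4) + 17/12) / (2·(1/6)) = 2 m/s
check:
T_s = v_R/a_R = 2/3 = 0.6667 s
robot covers v_R·T_r = 2.0000·0.1500 = 0.3000 m before braking
braking distance = 2.0000²/(2·3.0000) = 0.6667 m
human over T_r+T_s: 1.8000·(0.1500+0.6667) = 1.4700 m
residual clearance needed = 0.2500+0.0600+0.1000 = 0.4100 m
sum ≈ 0.3000+0.6667+1.4700+0.4100 ≈ 2.8467 m = S ✓

v_R_max = 2 m/s = 2.0000 m/s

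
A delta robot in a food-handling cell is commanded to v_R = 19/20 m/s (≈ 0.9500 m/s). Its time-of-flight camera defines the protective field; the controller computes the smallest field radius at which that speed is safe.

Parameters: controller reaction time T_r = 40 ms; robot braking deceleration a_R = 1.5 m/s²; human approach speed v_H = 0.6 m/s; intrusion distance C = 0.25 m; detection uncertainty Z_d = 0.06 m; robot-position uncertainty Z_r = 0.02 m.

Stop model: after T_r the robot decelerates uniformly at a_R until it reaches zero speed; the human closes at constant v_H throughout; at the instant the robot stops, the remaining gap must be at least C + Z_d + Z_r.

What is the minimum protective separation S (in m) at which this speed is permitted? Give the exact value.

S_min = 6437/6000 m = 1.0728 m

T_s = v_R/a_R = (19/20)/(3/2) = 0.6333 s
robot covers v_R·T_r = 0.9500·0.0400 = 0.0380 m before braking
robot under decel: 0.9500²/(2·1.5000) = 0.3008 m
human over T_r+T_s: 0.6000·(0.0400+0.6333) = 0.4040 m
C+Z_d+Z_r = 0.2500+0.0600+0.0200 = 0.3300 m
S_min ≈ 0.0380+0.3008+0.4040+0.3300  ⇒  S_min = 6437/6000 m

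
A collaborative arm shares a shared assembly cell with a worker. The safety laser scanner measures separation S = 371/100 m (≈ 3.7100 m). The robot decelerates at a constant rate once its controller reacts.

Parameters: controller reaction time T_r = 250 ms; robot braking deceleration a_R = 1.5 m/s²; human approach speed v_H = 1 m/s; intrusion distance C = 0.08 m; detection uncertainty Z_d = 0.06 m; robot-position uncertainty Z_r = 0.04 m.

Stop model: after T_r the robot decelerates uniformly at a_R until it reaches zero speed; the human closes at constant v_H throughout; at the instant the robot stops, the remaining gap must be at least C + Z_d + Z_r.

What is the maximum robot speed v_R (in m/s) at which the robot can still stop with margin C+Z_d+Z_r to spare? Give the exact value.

quadratic (1/3)·v² + (11/12)·v + (-82/25) = 0
  disc = (11/12)² − 4·(1/3)·(-82/25) = 18769/3600 ; √disc = 137/60
  v_R = (−(11/12) + 137/60) / (2·(1/3)) = 41/20 m/s
check:
T_s = v_R/a_R = (41/20)/(3/2) = 1.3667 s
reaction-phase robot travel = 2.0500·0.2500 = 0.5125 m
robot under decel: 2.0500²/(2·1.5000) = 1.4008 m
human closes 1.0000·1.6167 = 1.6167 m
residual clearance needed = 0.0800+0.0600+0.0400 = 0.1800 m
sum ≈ 0.5125+1.4008+1.6167+0.1800 ≈ 3.7100 m = S ✓

v_R_max = 41/20 m/s = 2.0500 m/s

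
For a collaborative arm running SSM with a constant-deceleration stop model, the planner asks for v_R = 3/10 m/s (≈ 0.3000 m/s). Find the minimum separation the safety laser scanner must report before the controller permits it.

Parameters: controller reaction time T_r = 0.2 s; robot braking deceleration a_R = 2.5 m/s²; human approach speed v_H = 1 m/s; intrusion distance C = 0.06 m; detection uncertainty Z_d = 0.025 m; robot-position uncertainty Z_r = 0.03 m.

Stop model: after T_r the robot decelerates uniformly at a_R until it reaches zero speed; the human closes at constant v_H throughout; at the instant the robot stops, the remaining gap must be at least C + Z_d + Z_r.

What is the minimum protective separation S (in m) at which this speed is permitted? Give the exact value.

T_s = v_R/a_R = (3/10)/(5/2) = 0.1200 s
robot in T_r: 0.3000·0.2000 = 0.0600 m
braking distance = 0.3000²/(2·2.5000) = 0.0180 m
human over T_r+T_s: 1.0000·(0.2000+0.1200) = 0.3200 m
margins: 0.0600+0.0250+0.0300 = 0.1150 m
S_min ≈ 0.0600+0.0180+0.3200+0.1150  ⇒  S_min = 513/1000 m

S_min = 513/1000 m = 0.5130 m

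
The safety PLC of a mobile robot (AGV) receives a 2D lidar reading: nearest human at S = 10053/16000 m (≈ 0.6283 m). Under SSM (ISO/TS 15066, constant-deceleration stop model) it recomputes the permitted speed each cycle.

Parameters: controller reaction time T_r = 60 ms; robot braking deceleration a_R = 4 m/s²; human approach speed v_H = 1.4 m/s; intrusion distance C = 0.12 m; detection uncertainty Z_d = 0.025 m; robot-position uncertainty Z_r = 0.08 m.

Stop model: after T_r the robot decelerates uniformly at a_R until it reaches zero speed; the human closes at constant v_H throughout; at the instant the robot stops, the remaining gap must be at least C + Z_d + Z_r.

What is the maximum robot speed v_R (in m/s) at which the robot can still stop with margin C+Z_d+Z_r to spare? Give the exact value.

at the boundary: (1/8)·v² + (41/100)·v + (-5109/16000) = 0
  disc = (41/100)² − 4·(1/8)·(-5109/16000) = 52441/160000 ; √disc = 229/400
  v_R = (−(41/100) + 229/400) / (2·(1/8)) = 13/20 m/s
check:
braking lasts T_s = (13/20)/4 = 0.1625 s
robot in T_r: 0.6500·0.0600 = 0.0390 m
robot under decel: 0.6500²/(2·4.0000) = 0.0528 m
human closes 1.4000·0.2225 = 0.3115 m
margins: 0.1200+0.0250+0.0800 = 0.2250 m
sum ≈ 0.0390+0.0528+0.3115+0.2250 ≈ 0.6283 m = S ✓

v_R_max = 13/20 m/s = 0.6500 m/s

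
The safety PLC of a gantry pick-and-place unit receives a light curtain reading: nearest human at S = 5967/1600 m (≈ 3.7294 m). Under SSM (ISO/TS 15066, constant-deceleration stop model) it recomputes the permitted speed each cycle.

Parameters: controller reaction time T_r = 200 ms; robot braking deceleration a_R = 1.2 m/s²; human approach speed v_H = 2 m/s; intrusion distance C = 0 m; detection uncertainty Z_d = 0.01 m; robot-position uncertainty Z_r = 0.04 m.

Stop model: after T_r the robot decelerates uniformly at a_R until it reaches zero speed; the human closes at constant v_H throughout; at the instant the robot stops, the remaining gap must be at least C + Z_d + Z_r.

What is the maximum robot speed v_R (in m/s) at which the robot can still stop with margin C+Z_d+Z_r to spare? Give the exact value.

at the boundary: (5/12)·v² + (28/15)·v + (-5247/1600) = 0
  disc = (28/15)² − 4·(5/12)·(-5247/1600) = 128881/14400 ; √disc = 359/120
  v_R = (−(28/15) + 359/120) / (2·(5/12)) = 27/20 m/s
check:
braking lasts T_s = (27/20)/(6/5) = 1.1250 s
reaction-phase robot travel = 1.3500·0.2000 = 0.2700 m
robot covers 1.3500·1.1250 − ½·1.2000·1.1250² = 0.7594 m while stopping
human over T_r+T_s: 2.0000·(0.2000+1.1250) = 2.6500 m
C+Z_d+Z_r = 0.0000+0.0100+0.0400 = 0.0500 m
sum ≈ 0.2700+0.7594+2.6500+0.0500 ≈ 3.7294 m = S ✓

v_R_max = 27/20 m/s = 1.3500 m/s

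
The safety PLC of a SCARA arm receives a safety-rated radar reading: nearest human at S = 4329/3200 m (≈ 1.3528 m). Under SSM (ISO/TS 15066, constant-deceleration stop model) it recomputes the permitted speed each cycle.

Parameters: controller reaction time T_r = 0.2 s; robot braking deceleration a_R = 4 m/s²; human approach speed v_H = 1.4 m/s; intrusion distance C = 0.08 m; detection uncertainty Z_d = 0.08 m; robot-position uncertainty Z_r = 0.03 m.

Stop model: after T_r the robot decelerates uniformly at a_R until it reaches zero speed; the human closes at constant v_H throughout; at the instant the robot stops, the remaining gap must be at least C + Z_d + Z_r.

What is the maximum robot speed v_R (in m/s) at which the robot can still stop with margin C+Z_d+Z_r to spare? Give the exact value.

v_R_max = 5/4 m/s = 1.2500 m/s

quadratic (1/8)·v² + (11/20)·v + (-113/128) = 0
  disc = (11/20)² − 4·(1/8)·(-113/128) = 4761/6400 ; √disc = 69/80
  v_R = (−(11/20) + 69/80) / (2·(1/8)) = 5/4 m/s
check:
braking lasts T_s = (5/4)/4 = 0.3125 s
reaction-phase robot travel = 1.2500·0.2000 = 0.2500 m
robot covers 1.2500·0.3125 − ½·4.0000·0.3125² = 0.1953 m while stopping
human over T_r+T_s: 1.4000·(0.2000+0.3125) = 0.7175 m
margins: 0.0800+0.0800+0.0300 = 0.1900 m
sum ≈ 0.2500+0.1953+0.7175+0.1900 ≈ 1.3528 m = S ✓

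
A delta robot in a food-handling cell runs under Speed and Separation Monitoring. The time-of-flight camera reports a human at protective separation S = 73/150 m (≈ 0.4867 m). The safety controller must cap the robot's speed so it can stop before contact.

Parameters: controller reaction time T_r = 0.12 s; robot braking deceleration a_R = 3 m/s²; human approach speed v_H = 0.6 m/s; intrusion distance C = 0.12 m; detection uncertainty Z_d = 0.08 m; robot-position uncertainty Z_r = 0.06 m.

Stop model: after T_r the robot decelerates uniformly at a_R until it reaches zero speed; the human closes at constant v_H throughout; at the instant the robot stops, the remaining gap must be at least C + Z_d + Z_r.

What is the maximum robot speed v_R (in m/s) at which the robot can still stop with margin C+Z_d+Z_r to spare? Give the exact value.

collect terms ⇒ (1/6)·v_R² + (8/25)·v_R + (-58/375) = 0
  disc = (8/25)² − 4·(1/6)·(-58/375) = 1156/5625 ; √disc = 34/75
  v_R = (−(8/25) + 34/75) / (2·(1/6)) = 2/5 m/s
check:
braking lasts T_s = (2/5)/3 = 0.1333 s
robot covers v_R·T_r = 0.4000·0.1200 = 0.0480 m before braking
braking distance = 0.4000²/(2·3.0000) = 0.0267 m
human over T_r+T_s: 0.6000·(0.1200+0.1333) = 0.1520 m
residual clearance needed = 0.1200+0.0800+0.0600 = 0.2600 m
sum ≈ 0.0480+0.0267+0.1520+0.2600 ≈ 0.4867 m = S ✓

v_R_max = 2/5 m/s = 0.4000 m/s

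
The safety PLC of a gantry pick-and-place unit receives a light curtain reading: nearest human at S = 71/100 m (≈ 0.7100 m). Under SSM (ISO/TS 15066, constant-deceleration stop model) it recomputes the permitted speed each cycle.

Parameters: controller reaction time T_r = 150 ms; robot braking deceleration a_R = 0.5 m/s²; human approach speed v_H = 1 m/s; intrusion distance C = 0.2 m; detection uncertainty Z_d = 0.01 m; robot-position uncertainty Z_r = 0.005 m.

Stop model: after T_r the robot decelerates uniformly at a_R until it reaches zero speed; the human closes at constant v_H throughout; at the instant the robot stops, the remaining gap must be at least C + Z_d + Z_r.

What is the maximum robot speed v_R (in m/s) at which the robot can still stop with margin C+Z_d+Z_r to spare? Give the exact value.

at the boundary: (1)·v² + (43/20)·v + (-69/200) = 0
  disc = (43/20)² − 4·(1)·(-69/200) = 2401/400 ; √disc = 49/20
  v_R = (−(43/20) + 49/20) / (2·(1)) = 3/20 m/s
check:
braking lasts T_s = (3/20)/(1/2) = 0.3000 s
robot covers v_R·T_r = 0.1500·0.1500 = 0.0225 m before braking
braking distance = 0.1500²/(2·0.5000) = 0.0225 m
human over T_r+T_s: 1.0000·(0.1500+0.3000) = 0.4500 m
residual clearance needed = 0.2000+0.0100+0.0050 = 0.2150 m
sum ≈ 0.0225+0.0225+0.4500+0.2150 ≈ 0.7100 m = S ✓

v_R_max = 3/20 m/s = 0.1500 m/s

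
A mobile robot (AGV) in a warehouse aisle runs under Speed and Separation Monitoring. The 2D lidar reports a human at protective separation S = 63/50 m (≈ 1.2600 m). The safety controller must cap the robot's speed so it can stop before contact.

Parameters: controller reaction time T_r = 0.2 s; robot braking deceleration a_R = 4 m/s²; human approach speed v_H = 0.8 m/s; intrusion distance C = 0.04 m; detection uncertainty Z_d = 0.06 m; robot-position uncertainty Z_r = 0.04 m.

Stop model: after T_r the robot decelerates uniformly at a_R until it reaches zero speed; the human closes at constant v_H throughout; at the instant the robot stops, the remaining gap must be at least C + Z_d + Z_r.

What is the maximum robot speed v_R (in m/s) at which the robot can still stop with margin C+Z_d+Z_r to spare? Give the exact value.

at the boundary: (1/8)·v² + (2/5)·v + (-24/25) = 0
  disc = (2/5)² − 4·(1/8)·(-24/25) = 16/25 ; √disc = 4/5
  v_R = (−(2/5) + 4/5) / (2·(1/8)) = 8/5 m/s
check:
T_s = v_R/a_R = (8/5)/4 = 0.4000 s
reaction-phase robot travel = 1.6000·0.2000 = 0.3200 m
robot under decel: 1.6000²/(2·4.0000) = 0.3200 m
human closes 0.8000·0.6000 = 0.4800 m
C+Z_d+Z_r = 0.0400+0.0600+0.0400 = 0.1400 m
sum ≈ 0.3200+0.3200+0.4800+0.1400 ≈ 1.2600 m = S ✓

v_R_max = 8/5 m/s = 1.6000 m/s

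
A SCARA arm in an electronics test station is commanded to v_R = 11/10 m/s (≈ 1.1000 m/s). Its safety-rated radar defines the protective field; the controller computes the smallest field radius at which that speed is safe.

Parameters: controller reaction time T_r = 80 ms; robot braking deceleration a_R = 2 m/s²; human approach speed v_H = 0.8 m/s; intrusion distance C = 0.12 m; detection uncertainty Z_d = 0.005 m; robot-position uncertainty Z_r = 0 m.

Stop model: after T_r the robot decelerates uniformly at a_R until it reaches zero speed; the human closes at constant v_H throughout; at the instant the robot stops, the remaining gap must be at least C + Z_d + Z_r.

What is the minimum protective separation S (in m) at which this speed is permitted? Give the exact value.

S_min = 2039/2000 m = 1.0195 m

braking lasts T_s = (11/10)/2 = 0.5500 s
robot covers v_R·T_r = 1.1000·0.0800 = 0.0880 m before braking
robot under decel: 1.1000²/(2·2.0000) = 0.3025 m
person approaches 0.8000·(0.0800+0.5500) = 0.5040 m
C+Z_d+Z_r = 0.1200+0.0050+0.0000 = 0.1250 m
S_min ≈ 0.0880+0.3025+0.5040+0.1250  ⇒  S_min = 2039/2000 m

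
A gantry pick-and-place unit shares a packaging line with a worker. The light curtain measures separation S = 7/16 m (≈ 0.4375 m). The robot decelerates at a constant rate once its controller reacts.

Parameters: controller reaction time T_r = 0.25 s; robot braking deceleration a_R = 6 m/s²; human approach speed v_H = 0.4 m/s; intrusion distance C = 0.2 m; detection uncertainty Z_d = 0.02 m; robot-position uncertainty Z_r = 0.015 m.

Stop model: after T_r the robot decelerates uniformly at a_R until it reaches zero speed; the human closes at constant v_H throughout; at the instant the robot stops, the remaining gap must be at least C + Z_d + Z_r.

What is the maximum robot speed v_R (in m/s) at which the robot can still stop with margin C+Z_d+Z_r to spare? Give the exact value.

v_R_max = 3/10 m/s = 0.3000 m/s

quadratic (1/12)·v² + (19/60)·v + (-41/400) = 0
  disc = (19/60)² − 4·(1/12)·(-41/400) = 121/900 ; √disc = 11/30
  v_R = (−(19/60) + 11/30) / (2·(1/12)) = 3/10 m/s
check:
braking lasts T_s = (3/10)/6 = 0.0500 s
robot covers v_R·T_r = 0.3000·0.2500 = 0.0750 m before braking
robot covers 0.3000·0.0500 − ½·6.0000·0.0500² = 0.0075 m while stopping
human closes 0.4000·0.3000 = 0.1200 m
margins: 0.2000+0.0200+0.0150 = 0.2350 m
sum ≈ 0.0750+0.0075+0.1200+0.2350 ≈ 0.4375 m = S ✓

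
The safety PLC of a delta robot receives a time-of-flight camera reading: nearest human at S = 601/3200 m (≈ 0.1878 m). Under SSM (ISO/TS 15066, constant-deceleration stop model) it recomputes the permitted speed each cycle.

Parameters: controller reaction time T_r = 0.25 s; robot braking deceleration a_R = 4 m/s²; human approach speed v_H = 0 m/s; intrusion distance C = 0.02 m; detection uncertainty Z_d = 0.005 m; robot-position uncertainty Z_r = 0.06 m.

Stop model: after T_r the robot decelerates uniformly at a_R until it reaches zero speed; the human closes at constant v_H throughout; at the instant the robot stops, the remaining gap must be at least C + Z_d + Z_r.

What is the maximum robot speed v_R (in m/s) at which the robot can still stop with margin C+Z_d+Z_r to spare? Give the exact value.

v_R_max = 7/20 m/s = 0.3500 m/s

at the boundary: (1/8)·v² + (1/4)·v + (-329/3200) = 0
  disc = (1/4)² − 4·(1/8)·(-329/3200) = 729/6400 ; √disc = 27/80
  v_R = (−(1/4) + 27/80) / (2·(1/8)) = 7/20 m/s
check:
braking lasts T_s = (7/20)/4 = 0.0875 s
robot covers v_R·T_r = 0.3500·0.2500 = 0.0875 m before braking
robot under decel: 0.3500²/(2·4.0000) = 0.0153 m
human closes 0.0000·0.3375 = 0.0000 m
C+Z_d+Z_r = 0.0200+0.0050+0.0600 = 0.0850 m
sum ≈ 0.0875+0.0153+0.0000+0.0850 ≈ 0.1878 m = S ✓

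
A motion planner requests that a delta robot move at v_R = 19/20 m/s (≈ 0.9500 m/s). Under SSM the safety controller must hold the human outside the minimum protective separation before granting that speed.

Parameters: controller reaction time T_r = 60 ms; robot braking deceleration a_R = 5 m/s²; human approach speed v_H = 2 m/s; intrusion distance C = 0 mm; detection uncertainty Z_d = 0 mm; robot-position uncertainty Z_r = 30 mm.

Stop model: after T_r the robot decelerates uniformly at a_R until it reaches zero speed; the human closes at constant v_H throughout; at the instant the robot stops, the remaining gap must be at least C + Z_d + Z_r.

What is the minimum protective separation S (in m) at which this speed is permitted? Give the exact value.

T_s = v_R/a_R = (19/20)/5 = 0.1900 s
reaction-phase robot travel = 0.9500·0.0600 = 0.0570 m
robot under decel: 0.9500²/(2·5.0000) = 0.0902 m
human closes 2.0000·0.2500 = 0.5000 m
residual clearance needed = 0.0000+0.0000+0.0300 = 0.0300 m
S_min ≈ 0.0570+0.0902+0.5000+0.0300  ⇒  S_min = 2709/4000 m

S_min = 2709/4000 m = 0.6773 m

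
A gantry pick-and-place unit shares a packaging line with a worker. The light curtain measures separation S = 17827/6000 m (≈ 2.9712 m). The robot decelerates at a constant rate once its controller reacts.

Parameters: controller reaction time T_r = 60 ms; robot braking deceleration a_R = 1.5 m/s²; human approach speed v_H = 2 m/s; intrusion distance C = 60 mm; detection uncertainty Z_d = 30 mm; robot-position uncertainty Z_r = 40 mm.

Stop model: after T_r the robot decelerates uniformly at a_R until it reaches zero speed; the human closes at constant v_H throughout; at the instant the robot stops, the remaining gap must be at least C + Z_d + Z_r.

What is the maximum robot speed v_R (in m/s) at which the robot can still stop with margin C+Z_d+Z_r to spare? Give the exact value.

v_R_max = 29/20 m/s = 1.4500 m/s

collect terms ⇒ (1/3)·v_R² + (209/150)·v_R + (-16327/6000) = 0
  disc = (209/150)² − 4·(1/3)·(-16327/6000) = 3481/625 ; √disc = 59/25
  v_R = (−(209/150) + 59/25) / (2·(1/3)) = 29/20 m/s
check:
stop time T_s = (29/20)/(3/2) = 0.9667 s
reaction-phase robot travel = 1.4500·0.0600 = 0.0870 m
robot under decel: 1.4500²/(2·1.5000) = 0.7008 m
person approaches 2.0000·(0.0600+0.9667) = 2.0533 m
residual clearance needed = 0.0600+0.0300+0.0400 = 0.1300 m
sum ≈ 0.0870+0.7008+2.0533+0.1300 ≈ 2.9712 m = S ✓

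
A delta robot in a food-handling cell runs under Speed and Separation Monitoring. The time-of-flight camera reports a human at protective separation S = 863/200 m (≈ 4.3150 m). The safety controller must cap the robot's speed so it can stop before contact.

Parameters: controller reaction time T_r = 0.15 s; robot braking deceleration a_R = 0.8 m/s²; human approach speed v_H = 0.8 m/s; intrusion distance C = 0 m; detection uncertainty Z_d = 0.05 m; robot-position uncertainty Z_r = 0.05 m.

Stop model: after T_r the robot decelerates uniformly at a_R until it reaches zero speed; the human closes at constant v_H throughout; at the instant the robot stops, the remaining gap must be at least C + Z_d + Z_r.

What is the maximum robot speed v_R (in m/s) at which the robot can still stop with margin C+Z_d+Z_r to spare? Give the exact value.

collect terms ⇒ (5/8)·v_R² + (23/20)·v_R + (-819/200) = 0
  disc = (23/20)² − 4·(5/8)·(-819/200) = 289/25 ; √disc = 17/5
  v_R = (−(23/20) + 17/5) / (2·(5/8)) = 9/5 m/s
check:
T_s = v_R/a_R = (9/5)/(4/5) = 2.2500 s
robot in T_r: 1.8000·0.1500 = 0.2700 m
braking distance = 1.8000²/(2·0.8000) = 2.0250 m
human closes 0.8000·2.4000 = 1.9200 m
C+Z_d+Z_r = 0.0000+0.0500+0.0500 = 0.1000 m
sum ≈ 0.2700+2.0250+1.9200+0.1000 ≈ 4.3150 m = S ✓

v_R_max = 9/5 m/s = 1.8000 m/s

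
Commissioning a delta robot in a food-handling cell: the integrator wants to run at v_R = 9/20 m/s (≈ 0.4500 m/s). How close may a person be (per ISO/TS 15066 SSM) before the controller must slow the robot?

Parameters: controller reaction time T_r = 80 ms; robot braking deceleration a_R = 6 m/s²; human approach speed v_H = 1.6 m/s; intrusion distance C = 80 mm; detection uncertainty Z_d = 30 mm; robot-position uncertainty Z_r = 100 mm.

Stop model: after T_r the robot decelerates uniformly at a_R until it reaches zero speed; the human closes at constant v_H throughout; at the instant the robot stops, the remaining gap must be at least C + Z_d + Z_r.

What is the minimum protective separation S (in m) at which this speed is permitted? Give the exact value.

S_min = 4087/8000 m = 0.5109 m

T_s = v_R/a_R = (9/20)/6 = 0.0750 s
reaction-phase robot travel = 0.4500·0.0800 = 0.0360 m
braking distance = 0.4500²/(2·6.0000) = 0.0169 m
person approaches 1.6000·(0.0800+0.0750) = 0.2480 m
C+Z_d+Z_r = 0.0800+0.0300+0.1000 = 0.2100 m
S_min ≈ 0.0360+0.0169+0.2480+0.2100  ⇒  S_min = 4087/8000 m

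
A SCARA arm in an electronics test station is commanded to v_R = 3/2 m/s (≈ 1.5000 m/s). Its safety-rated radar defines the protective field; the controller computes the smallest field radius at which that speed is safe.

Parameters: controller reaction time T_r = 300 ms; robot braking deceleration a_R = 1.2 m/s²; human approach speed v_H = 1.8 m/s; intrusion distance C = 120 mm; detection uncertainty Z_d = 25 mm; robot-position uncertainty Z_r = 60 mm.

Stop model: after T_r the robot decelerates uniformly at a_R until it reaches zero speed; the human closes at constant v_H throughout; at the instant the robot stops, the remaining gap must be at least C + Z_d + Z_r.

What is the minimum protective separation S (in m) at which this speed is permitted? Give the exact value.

S_min = 1753/400 m = 4.3825 m

T_s = v_R/a_R = (3/2)/(6/5) = 1.2500 s
robot covers v_R·T_r = 1.5000·0.3000 = 0.4500 m before braking
robot covers 1.5000·1.2500 − ½·1.2000·1.2500² = 0.9375 m while stopping
human closes 1.8000·1.5500 = 2.7900 m
C+Z_d+Z_r = 0.1200+0.0250+0.0600 = 0.2050 m
S_min ≈ 0.4500+0.9375+2.7900+0.2050  ⇒  S_min = 1753/400 m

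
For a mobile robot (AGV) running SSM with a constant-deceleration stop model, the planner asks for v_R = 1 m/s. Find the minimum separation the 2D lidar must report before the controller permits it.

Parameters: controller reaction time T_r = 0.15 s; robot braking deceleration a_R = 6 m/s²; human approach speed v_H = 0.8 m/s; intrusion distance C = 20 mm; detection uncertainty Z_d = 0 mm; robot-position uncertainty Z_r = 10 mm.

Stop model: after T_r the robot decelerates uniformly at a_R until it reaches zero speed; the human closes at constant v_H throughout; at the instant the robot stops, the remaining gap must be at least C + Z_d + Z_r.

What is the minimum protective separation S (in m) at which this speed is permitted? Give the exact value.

S_min = 31/60 m = 0.5167 m

braking lasts T_s = 1/6 = 0.1667 s
robot covers v_R·T_r = 1.0000·0.1500 = 0.1500 m before braking
braking distance = 1.0000²/(2·6.0000) = 0.0833 m
human closes 0.8000·0.3167 = 0.2533 m
residual clearance needed = 0.0200+0.0000+0.0100 = 0.0300 m
S_min ≈ 0.1500+0.0833+0.2533+0.0300  ⇒  S_min = 31/60 m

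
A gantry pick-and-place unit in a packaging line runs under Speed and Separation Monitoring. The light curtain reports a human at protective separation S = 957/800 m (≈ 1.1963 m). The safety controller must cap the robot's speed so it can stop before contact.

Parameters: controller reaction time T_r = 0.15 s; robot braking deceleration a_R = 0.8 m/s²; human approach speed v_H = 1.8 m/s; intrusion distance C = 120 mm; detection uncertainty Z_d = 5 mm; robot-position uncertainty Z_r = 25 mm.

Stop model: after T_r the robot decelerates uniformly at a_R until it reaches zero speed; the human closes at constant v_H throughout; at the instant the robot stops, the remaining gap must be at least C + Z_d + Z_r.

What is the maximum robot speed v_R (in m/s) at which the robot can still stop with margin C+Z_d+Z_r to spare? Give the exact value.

at the boundary: (5/8)·v² + (12/5)·v + (-621/800) = 0
  disc = (12/5)² − 4·(5/8)·(-621/800) = 12321/1600 ; √disc = 111/40
  v_R = (−(12/5) + 111/40) / (2·(5/8)) = 3/10 m/s
check:
T_s = v_R/a_R = (3/10)/(4/5) = 0.3750 s
robot covers v_R·T_r = 0.3000·0.1500 = 0.0450 m before braking
robot under decel: 0.3000²/(2·0.8000) = 0.0563 m
human over T_r+T_s: 1.8000·(0.1500+0.3750) = 0.9450 m
residual clearance needed = 0.1200+0.0050+0.0250 = 0.1500 m
sum ≈ 0.0450+0.0563+0.9450+0.1500 ≈ 1.1963 m = S ✓

v_R_max = 3/10 m/s = 0.3000 m/s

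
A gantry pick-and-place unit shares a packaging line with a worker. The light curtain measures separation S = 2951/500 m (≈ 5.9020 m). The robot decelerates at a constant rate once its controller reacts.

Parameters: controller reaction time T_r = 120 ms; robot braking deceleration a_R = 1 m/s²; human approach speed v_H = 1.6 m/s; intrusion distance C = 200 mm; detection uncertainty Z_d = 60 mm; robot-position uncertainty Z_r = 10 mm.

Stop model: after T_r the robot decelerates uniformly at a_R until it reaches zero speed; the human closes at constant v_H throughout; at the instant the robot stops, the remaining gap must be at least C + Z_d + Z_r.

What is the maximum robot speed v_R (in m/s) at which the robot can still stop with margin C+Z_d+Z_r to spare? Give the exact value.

v_R_max = 2 m/s = 2.0000 m/s

at the boundary: (1/2)·v² + (43/25)·v + (-136/25) = 0
  disc = (43/25)² − 4·(1/2)·(-136/25) = 8649/625 ; √disc = 93/25
  v_R = (−(43/25) + 93/25) / (2·(1/2)) = 2 m/s
check:
T_s = v_R/a_R = 2/1 = 2.0000 s
reaction-phase robot travel = 2.0000·0.1200 = 0.2400 m
robot covers 2.0000·2.0000 − ½·1.0000·2.0000² = 2.0000 m while stopping
person approaches 1.6000·(0.1200+2.0000) = 3.3920 m
C+Z_d+Z_r = 0.2000+0.0600+0.0100 = 0.2700 m
sum ≈ 0.2400+2.0000+3.3920+0.2700 ≈ 5.9020 m = S ✓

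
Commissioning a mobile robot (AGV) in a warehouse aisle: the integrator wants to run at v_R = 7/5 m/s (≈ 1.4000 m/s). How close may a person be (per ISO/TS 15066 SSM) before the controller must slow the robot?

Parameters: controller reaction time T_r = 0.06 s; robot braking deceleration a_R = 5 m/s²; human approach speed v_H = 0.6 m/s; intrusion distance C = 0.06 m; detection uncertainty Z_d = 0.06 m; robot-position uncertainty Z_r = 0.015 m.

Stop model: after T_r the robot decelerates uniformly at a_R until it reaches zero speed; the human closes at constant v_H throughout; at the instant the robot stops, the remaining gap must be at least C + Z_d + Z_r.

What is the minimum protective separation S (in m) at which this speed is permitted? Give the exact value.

braking lasts T_s = (7/5)/5 = 0.2800 s
reaction-phase robot travel = 1.4000·0.0600 = 0.0840 m
robot under decel: 1.4000²/(2·5.0000) = 0.1960 m
human over T_r+T_s: 0.6000·(0.0600+0.2800) = 0.2040 m
margins: 0.0600+0.0600+0.0150 = 0.1350 m
S_min ≈ 0.0840+0.1960+0.2040+0.1350  ⇒  S_min = 619/1000 m

S_min = 619/1000 m = 0.6190 m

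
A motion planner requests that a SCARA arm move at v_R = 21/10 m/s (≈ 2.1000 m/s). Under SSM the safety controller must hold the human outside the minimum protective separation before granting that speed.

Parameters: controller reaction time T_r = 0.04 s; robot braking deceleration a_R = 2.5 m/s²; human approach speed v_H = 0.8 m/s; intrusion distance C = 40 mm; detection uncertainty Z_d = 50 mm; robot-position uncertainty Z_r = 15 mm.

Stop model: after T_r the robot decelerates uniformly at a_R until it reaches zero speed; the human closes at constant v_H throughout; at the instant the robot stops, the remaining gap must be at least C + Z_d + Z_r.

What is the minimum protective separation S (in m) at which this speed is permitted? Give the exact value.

T_s = v_R/a_R = (21/10)/(5/2) = 0.8400 s
robot covers v_R·T_r = 2.1000·0.0400 = 0.0840 m before braking
braking distance = 2.1000²/(2·2.5000) = 0.8820 m
human closes 0.8000·0.8800 = 0.7040 m
margins: 0.0400+0.0500+0.0150 = 0.1050 m
S_min ≈ 0.0840+0.8820+0.7040+0.1050  ⇒  S_min = 71/40 m

S_min = 71/40 m = 1.7750 m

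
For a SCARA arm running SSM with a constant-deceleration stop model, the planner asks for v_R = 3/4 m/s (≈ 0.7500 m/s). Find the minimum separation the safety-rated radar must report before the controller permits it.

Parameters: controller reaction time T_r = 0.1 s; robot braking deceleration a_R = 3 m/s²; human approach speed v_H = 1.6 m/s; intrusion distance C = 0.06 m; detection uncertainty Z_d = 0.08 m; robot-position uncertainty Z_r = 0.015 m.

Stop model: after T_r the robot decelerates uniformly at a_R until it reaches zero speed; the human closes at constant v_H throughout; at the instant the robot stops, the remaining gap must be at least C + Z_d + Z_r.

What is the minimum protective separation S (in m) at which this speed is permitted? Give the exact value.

T_s = v_R/a_R = (3/4)/3 = 0.2500 s
reaction-phase robot travel = 0.7500·0.1000 = 0.0750 m
braking distance = 0.7500²/(2·3.0000) = 0.0938 m
person approaches 1.6000·(0.1000+0.2500) = 0.5600 m
residual clearance needed = 0.0600+0.0800+0.0150 = 0.1550 m
S_min ≈ 0.0750+0.0938+0.5600+0.1550  ⇒  S_min = 707/800 m

S_min = 707/800 m = 0.8838 m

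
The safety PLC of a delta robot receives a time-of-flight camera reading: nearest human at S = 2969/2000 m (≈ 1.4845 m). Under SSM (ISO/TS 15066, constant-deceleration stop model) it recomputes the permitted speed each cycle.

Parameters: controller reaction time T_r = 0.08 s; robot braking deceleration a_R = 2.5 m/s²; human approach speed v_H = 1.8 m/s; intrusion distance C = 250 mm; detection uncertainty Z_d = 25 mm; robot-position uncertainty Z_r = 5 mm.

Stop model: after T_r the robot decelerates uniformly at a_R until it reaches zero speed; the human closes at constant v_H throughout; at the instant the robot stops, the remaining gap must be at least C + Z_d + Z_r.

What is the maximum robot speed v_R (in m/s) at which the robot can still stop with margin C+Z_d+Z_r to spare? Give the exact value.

v_R_max = 21/20 m/s = 1.0500 m/s

collect terms ⇒ (1/5)·v_R² + (4/5)·v_R + (-2121/2000) = 0
  disc = (4/5)² − 4·(1/5)·(-2121/2000) = 3721/2500 ; √disc = 61/50
  v_R = (−(4/5) + 61/50) / (2·(1/5)) = 21/20 m/s
check:
T_s = v_R/a_R = (21/20)/(5/2) = 0.4200 s
robot covers v_R·T_r = 1.0500·0.0800 = 0.0840 m before braking
braking distance = 1.0500²/(2·2.5000) = 0.2205 m
human over T_r+T_s: 1.8000·(0.0800+0.4200) = 0.9000 m
margins: 0.2500+0.0250+0.0050 = 0.2800 m
sum ≈ 0.0840+0.2205+0.9000+0.2800 ≈ 1.4845 m = S ✓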